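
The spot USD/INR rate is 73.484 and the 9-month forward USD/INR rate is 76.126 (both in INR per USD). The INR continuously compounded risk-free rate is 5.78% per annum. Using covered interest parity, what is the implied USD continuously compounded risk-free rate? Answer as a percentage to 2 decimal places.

1.07%

F = S·e^((r_INR − r_USD)T) ⇒ r_USD = r_INR − ln(F/S)/T
ln(76.126/73.484) = 0.035322; /(9/12) = 0.047096
r_USD = 0.0578 − 0.047096 = 0.010704
r_USD = 1.07%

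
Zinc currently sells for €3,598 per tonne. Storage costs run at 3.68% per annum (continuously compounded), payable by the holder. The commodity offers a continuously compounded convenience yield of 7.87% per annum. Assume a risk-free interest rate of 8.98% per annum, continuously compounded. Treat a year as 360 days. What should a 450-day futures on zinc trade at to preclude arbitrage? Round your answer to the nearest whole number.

€3,820 per tonne

Net carry = r + u − y = 0.0898 + 0.0368 − 0.0787 = 0.0479
F = S·e^((r+u−y)T) = 3598 · e^(0.0479 × 450/360) = 3598 · e^0.059875
= 3598 × 1.061704 = €3,820 per tonne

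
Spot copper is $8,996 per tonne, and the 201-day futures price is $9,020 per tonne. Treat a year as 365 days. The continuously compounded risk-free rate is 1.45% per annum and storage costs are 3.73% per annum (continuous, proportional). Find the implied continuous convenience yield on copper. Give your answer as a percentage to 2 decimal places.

F = S·e^((r+u−y)T) ⇒ (r+u−y) = ln(F/S)/T
ln(9020/8996) = 0.002664; /T ⇒ 0.004838
y = r + u − ln(F/S)/T = 0.0145 + 0.0373 − 0.004838 = 0.046962
y = 4.70%

4.70%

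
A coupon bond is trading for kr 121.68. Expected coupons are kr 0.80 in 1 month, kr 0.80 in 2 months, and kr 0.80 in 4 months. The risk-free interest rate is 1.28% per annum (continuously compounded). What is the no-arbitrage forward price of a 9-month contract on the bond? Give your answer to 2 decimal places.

PV(coupons) I = 0.80·e^(−0.0128·1/12) + 0.80·e^(−0.0128·2/12) + 0.80·e^(−0.0128·4/12)
I = 0.7991 + 0.7983 + 0.7966 = 2.3940
F = (S − I)·e^(rT) = (121.68 − 2.3940) · e^(0.0128·9/12)
= 119.2860 · e^0.009600 = 119.2860 × 1.009646 = kr 120.44

kr 120.44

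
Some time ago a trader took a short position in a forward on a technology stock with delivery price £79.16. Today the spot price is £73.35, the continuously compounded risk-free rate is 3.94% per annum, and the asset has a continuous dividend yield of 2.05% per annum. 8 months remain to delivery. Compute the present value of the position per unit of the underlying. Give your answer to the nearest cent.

Current fair forward for the remaining 8 months: F = S·e^((r − q)·T), (r − q) = 0.0394 − 0.0205 = 0.0189
F = 73.35 · e^(0.0189 × 8/12) = 73.35 × 1.012680 = 74.2801
Value of long forward = (F − K)·e^(−rT) = (74.2801 − 79.16) · e^(−0.0394·8/12)
= -4.8799 × 0.974075 = -4.75
Short position value = −(long value) = £4.75

£4.75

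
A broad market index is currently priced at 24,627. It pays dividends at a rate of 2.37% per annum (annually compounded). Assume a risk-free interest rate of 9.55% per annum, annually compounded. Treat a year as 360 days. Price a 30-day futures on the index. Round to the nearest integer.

24,767

F = S · (1+r)^T / (1+q)^T
= 24627 × 1.007630 / 1.001954 = 24627 × 1.005665
F = 24,767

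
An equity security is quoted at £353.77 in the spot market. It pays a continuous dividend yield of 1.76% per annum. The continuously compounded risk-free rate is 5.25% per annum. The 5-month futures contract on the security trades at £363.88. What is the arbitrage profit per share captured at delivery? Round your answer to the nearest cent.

Fair futures: F* = S·e^(carry·T), with carry = (r − q) = 0.0525 − 0.0176 = 0.0349
F* = 353.77 · e^(0.0349 × 5/12) = 353.77 · e^0.014542 = 353.77 × 1.014648 = £358.9520
Market £363.88 > fair £358.9520: forward overpriced → cash-and-carry (buy spot, short the forward).
At maturity, profit = |F_mkt − F*| = |363.88 − 358.9520| = £4.93 per share

£4.93 per share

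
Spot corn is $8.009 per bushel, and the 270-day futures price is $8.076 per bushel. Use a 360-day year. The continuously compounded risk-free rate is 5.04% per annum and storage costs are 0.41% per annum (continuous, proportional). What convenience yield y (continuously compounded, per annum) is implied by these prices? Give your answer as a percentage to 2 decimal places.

4.34%

F = S·e^((r+u−y)T) ⇒ (r+u−y) = ln(F/S)/T
ln(8.076/8.009) = 0.008331; /T ⇒ 0.011108
y = r + u − ln(F/S)/T = 0.0504 + 0.0041 − 0.011108 = 0.043392
y = 4.34%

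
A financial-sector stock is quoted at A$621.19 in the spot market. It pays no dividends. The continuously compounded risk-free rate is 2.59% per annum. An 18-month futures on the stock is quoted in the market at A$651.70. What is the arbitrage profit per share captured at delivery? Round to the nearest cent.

A$5.90 per share

Fair futures: F* = S·e^(carry·T), with carry = r = 0.0259
F* = 621.19 · e^(0.0259 × 18/12) = 621.19 · e^0.038850 = 621.19 × 1.039615 = A$645.7984
Market A$651.70 > fair A$645.7984: forward overpriced → cash-and-carry (buy spot, short the forward).
At maturity, profit = |F_mkt − F*| = |651.70 − 645.7984| = A$5.90 per share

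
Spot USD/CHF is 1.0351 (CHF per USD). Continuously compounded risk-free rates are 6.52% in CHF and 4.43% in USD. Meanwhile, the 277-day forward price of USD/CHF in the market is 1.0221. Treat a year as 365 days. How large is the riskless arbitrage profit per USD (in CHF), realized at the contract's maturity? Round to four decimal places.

0.0295 per USD (in CHF)

Fair forward: F* = S·e^(carry·T), with carry = (r_CHF − r_USD) = 0.0652 − 0.0443 = 0.0209
F* = 1.0351 · e^(0.0209 × 277/365) = 1.0351 · e^0.015861 = 1.0351 × 1.015987 = 1.0516
Market 1.0221 < fair 1.0516: forward underpriced → reverse cash-and-carry (short spot, go long the forward).
At maturity, profit = |F_mkt − F*| = |1.0221 − 1.0516| = 0.0295 per USD (in CHF)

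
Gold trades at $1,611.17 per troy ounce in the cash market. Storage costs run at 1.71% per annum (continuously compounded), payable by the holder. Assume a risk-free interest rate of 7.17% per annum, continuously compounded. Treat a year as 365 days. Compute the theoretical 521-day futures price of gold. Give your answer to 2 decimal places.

$1,828.90 per troy ounce

Net carry = r + u − y = 0.0717 + 0.0171 − 0.0000 = 0.0888
F = S·e^((r+u−y)T) = 1611.17 · e^(0.0888 × 521/365) = 1611.17 · e^0.12675288
= 1611.17 × 1.13513647 = $1,828.90 per troy ounce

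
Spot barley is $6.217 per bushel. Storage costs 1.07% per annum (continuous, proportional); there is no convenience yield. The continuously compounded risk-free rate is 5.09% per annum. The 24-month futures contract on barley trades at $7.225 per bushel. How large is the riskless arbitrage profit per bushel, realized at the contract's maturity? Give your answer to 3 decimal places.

Fair futures: F* = S·e^(carry·T), with carry = (r + u) = 0.0509 + 0.0107 = 0.0616
F* = 6.217 · e^(0.0616 × 24/12) = 6.217 · e^0.123200 = 6.217 × 1.131111 = $7.0321
Market $7.225 > fair $7.0321: forward overpriced → cash-and-carry (buy spot, short the forward).
At maturity, profit = |F_mkt − F*| = |7.225 − 7.0321| = $0.193 per bushel

$0.193 per bushel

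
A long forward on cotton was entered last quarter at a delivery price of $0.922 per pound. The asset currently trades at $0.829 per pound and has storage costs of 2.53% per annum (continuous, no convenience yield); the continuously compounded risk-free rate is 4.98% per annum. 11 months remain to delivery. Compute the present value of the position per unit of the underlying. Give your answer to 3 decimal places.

-$0.032 per pound

Current fair forward for the remaining 11 months: F = S·e^((r + u)·T), (r + u) = 0.0498 + 0.0253 = 0.0751
F = 0.829 · e^(0.0751 × 11/12) = 0.829 × 1.071267 = 0.8881
Value of long forward = (F − K)·e^(−rT) = (0.8881 − 0.922) · e^(−0.0498·11/12)
= -0.0339 × 0.955376 = -0.032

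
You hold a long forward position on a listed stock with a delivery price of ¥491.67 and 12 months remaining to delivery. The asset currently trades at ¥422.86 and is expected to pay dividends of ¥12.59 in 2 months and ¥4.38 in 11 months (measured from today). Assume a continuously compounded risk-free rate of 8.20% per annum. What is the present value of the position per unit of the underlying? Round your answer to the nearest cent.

PV(remaining dividends) I = 12.59·e^(−0.0820·2/12) + 4.38·e^(−0.0820·11/12) = 16.4819
Current forward F = (S − I)·e^(rT) = (422.86 − 16.4819)·e^(0.0820·12/12) = 406.3781 × 1.085456 = 441.1055
Value (long) = (F − K)·e^(−rT) = (441.1055 − 491.67) × 0.921272 = -46.5837
Value = -¥46.58

-¥46.58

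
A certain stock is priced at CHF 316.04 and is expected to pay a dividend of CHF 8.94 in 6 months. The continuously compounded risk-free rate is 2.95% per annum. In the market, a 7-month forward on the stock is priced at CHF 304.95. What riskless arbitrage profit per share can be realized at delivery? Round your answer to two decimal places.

CHF 7.61 per share

PV(dividends) I = 8.94·e^(−0.0295·6/12) = 8.8091
Fair forward F* = (S − I)·e^(rT) = (316.04 − 8.8091)·e^0.017208 = 307.2309 × 1.017357 = 312.5635
Market CHF 304.95 < fair 312.5635: forward underpriced → reverse cash-and-carry (short the stock, invest proceeds at r, pay the dividends, go long the forward).
Profit at T = |F_mkt − F*| = |304.95 − 312.5635| = CHF 7.61 per share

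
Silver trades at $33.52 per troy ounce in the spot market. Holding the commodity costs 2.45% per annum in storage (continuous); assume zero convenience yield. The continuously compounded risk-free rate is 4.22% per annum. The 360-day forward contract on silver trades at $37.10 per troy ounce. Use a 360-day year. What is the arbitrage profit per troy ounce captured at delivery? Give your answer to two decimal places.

$1.27 per troy ounce

Fair forward: F* = S·e^(carry·T), with carry = (r + u) = 0.0422 + 0.0245 = 0.0667
F* = 33.52 · e^(0.0667 × 360/360) = 33.52 · e^0.066700 = 33.52 × 1.068975 = $35.8320
Market $37.10 > fair $35.8320: forward overpriced → cash-and-carry (buy spot, short the forward).
At maturity, profit = |F_mkt − F*| = |37.10 − 35.8320| = $1.27 per troy ounce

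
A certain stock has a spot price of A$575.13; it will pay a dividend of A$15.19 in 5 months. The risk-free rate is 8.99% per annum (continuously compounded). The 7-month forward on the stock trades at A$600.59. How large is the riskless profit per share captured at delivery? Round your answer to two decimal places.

A$9.91 per share

PV(dividends) I = 15.19·e^(−0.0899·5/12) = 14.6315
Fair forward F* = (S − I)·e^(rT) = (575.13 − 14.6315)·e^0.052442 = 560.4985 × 1.053841 = 590.6763
Market A$600.59 > fair 590.6763: forward overpriced → cash-and-carry (borrow at r, buy the stock and collect the dividends, short the forward).
Profit at T = |F_mkt − F*| = |600.59 − 590.6763| = A$9.91 per share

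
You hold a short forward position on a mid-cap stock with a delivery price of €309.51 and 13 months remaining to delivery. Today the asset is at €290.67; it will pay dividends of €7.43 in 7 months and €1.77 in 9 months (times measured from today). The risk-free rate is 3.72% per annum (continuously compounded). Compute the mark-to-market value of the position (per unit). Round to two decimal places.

€15.61

PV(remaining dividends) I = 7.43·e^(−0.0372·7/12) + 1.77·e^(−0.0372·9/12) = 8.9918
Current forward F = (S − I)·e^(rT) = (290.67 − 8.9918)·e^(0.0372·13/12) = 281.6782 × 1.041123 = 293.2617
Value (long) = (F − K)·e^(−rT) = (293.2617 − 309.51) × 0.960501 = -15.6065
Short position value = −(long value) = €15.61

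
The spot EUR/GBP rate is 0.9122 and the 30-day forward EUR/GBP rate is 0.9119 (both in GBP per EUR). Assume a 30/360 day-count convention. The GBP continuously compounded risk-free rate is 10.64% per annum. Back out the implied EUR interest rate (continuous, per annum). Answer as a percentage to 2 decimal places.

11.03%

F = S·e^((r_GBP − r_EUR)T) ⇒ r_EUR = r_GBP − ln(F/S)/T
ln(0.9119/0.9122) = -0.000329; /(30/360) = -0.003948
r_EUR = 0.1064 + 0.003948 = 0.110348
r_EUR = 11.03%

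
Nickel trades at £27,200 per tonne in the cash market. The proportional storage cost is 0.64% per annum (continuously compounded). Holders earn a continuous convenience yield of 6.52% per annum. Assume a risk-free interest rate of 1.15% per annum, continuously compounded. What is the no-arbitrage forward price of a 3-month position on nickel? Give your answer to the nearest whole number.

£26,880 per tonne

Net carry = r + u − y = 0.0115 + 0.0064 − 0.0652 = -0.0473
F = S·e^((r+u−y)T) = 27200 · e^(-0.0473 × 3/12) = 27200 · e^-0.011825
= 27200 × 0.988245 = £26,880 per tonne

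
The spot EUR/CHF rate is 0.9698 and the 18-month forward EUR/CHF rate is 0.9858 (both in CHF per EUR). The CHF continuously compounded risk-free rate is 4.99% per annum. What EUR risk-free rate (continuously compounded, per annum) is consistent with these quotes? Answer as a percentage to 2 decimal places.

3.90%

F = S·e^((r_CHF − r_EUR)T) ⇒ r_EUR = r_CHF − ln(F/S)/T
ln(0.9858/0.9698) = 0.016364; /(18/12) = 0.010909
r_EUR = 0.0499 − 0.010909 = 0.038991
r_EUR = 3.90%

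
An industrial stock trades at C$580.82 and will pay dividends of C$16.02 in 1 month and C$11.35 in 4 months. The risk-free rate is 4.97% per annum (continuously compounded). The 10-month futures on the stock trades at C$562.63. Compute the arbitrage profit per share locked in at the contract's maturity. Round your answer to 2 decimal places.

PV(dividends) I = 16.02·e^(−0.0497·1/12) + 11.35·e^(−0.0497·4/12) = 27.1173
Fair futures F* = (S − I)·e^(rT) = (580.82 − 27.1173)·e^0.041417 = 553.7027 × 1.042287 = 577.1171
Market C$562.63 < fair 577.1171: forward underpriced → reverse cash-and-carry (short the stock, invest proceeds at r, pay the dividends, go long the forward).
Profit at T = |F_mkt − F*| = |562.63 − 577.1171| = C$14.49 per share

C$14.49 per share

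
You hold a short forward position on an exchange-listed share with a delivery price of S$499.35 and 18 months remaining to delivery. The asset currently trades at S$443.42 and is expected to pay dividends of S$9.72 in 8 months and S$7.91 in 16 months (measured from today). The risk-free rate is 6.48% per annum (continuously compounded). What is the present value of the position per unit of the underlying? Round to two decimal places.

S$26.24

PV(remaining dividends) I = 9.72·e^(−0.0648·8/12) + 7.91·e^(−0.0648·16/12) = 16.5643
Current forward F = (S − I)·e^(rT) = (443.42 − 16.5643)·e^(0.0648·18/12) = 426.8557 × 1.102081 = 470.4296
Value (long) = (F − K)·e^(−rT) = (470.4296 − 499.35) × 0.907375 = -26.2416
Short position value = −(long value) = S$26.24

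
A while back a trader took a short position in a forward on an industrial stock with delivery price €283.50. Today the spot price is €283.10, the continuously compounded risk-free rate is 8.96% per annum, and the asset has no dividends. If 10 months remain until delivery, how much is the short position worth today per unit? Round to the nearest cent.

-€20.00

Current fair forward for the remaining 10 months: F = S·e^(r·T), r = 0.0896
F = 283.10 · e^(0.0896 × 10/12) = 283.10 × 1.077525 = 305.0473
Value of long forward = (F − K)·e^(−rT) = (305.0473 − 283.50) · e^(−0.0896·10/12)
= 21.5473 × 0.928053 = 20.00
Short position value = −(long value) = -€20.00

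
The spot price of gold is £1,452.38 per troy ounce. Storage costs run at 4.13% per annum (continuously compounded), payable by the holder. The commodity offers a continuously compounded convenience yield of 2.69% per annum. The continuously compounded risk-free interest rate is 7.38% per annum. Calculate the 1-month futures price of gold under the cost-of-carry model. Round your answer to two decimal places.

Net carry = r + u − y = 0.0738 + 0.0413 − 0.0269 = 0.0882
F = S·e^((r+u−y)T) = 1452.38 · e^(0.0882 × 1/12) = 1452.38 · e^0.00735000
= 1452.38 × 1.00737708 = £1,463.09 per troy ounce

£1,463.09 per troy ounce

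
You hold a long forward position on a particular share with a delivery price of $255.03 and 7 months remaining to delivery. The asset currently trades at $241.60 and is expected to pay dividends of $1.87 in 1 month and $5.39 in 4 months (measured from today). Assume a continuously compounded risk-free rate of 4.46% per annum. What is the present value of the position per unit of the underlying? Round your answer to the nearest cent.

-$14.05

PV(remaining dividends) I = 1.87·e^(−0.0446·1/12) + 5.39·e^(−0.0446·4/12) = 7.1735
Current forward F = (S − I)·e^(rT) = (241.60 − 7.1735)·e^(0.0446·7/12) = 234.4265 × 1.026358 = 240.6055
Value (long) = (F − K)·e^(−rT) = (240.6055 − 255.03) × 0.974319 = -14.0541
Value = -$14.05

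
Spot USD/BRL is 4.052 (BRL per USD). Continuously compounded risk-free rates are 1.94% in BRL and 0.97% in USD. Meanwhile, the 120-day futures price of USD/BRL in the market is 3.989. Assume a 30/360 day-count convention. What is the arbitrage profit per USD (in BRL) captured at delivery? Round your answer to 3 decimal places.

Fair futures: F* = S·e^(carry·T), with carry = (r_BRL − r_USD) = 0.0194 − 0.0097 = 0.0097
F* = 4.052 · e^(0.0097 × 120/360) = 4.052 · e^0.003233 = 4.052 × 1.003238 = 4.0651
Market 3.989 < fair 4.0651: forward underpriced → reverse cash-and-carry (short spot, go long the forward).
At maturity, profit = |F_mkt − F*| = |3.989 − 4.0651| = 0.076 per USD (in BRL)

0.076 per USD (in BRL)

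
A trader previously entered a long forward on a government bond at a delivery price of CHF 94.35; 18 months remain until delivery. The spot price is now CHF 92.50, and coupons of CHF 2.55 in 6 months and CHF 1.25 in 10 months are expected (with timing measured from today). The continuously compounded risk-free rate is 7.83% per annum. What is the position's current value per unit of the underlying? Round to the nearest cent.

CHF 4.98

PV(remaining coupons) I = 2.55·e^(−0.0783·6/12) + 1.25·e^(−0.0783·10/12) = 3.6231
Current forward F = (S − I)·e^(rT) = (92.50 − 3.6231)·e^(0.0783·18/12) = 88.8769 × 1.124625 = 99.9532
Value (long) = (F − K)·e^(−rT) = (99.9532 − 94.35) × 0.889185 = 4.9823
Value = CHF 4.98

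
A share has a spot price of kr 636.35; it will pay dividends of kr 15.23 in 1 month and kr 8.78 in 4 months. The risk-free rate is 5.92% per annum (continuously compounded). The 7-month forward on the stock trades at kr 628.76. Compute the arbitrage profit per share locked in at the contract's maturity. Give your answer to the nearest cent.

PV(dividends) I = 15.23·e^(−0.0592·1/12) + 8.78·e^(−0.0592·4/12) = 23.7635
Fair forward F* = (S − I)·e^(rT) = (636.35 − 23.7635)·e^0.034533 = 612.5865 × 1.035136 = 634.1103
Market kr 628.76 < fair 634.1103: forward underpriced → reverse cash-and-carry (short the stock, invest proceeds at r, pay the dividends, go long the forward).
Profit at T = |F_mkt − F*| = |628.76 − 634.1103| = kr 5.35 per share

kr 5.35 per share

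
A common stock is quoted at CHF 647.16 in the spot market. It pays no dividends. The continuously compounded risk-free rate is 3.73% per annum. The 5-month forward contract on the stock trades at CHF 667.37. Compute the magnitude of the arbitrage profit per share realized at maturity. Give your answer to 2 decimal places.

Fair forward: F* = S·e^(carry·T), with carry = r = 0.0373
F* = 647.16 · e^(0.0373 × 5/12) = 647.16 · e^0.015542 = 647.16 × 1.015663 = CHF 657.2965
Market CHF 667.37 > fair CHF 657.2965: forward overpriced → cash-and-carry (buy spot, short the forward).
At maturity, profit = |F_mkt − F*| = |667.37 − 657.2965| = CHF 10.07 per share

CHF 10.07 per share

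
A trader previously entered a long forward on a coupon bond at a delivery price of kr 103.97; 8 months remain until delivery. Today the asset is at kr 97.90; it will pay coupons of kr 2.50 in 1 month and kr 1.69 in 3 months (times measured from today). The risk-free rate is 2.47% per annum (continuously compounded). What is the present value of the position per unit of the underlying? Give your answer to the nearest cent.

PV(remaining coupons) I = 2.50·e^(−0.0247·1/12) + 1.69·e^(−0.0247·3/12) = 4.1745
Current forward F = (S − I)·e^(rT) = (97.90 − 4.1745)·e^(0.0247·8/12) = 93.7255 × 1.016603 = 95.2816
Value (long) = (F − K)·e^(−rT) = (95.2816 − 103.97) × 0.983668 = -8.5465
Value = -kr 8.55

-kr 8.55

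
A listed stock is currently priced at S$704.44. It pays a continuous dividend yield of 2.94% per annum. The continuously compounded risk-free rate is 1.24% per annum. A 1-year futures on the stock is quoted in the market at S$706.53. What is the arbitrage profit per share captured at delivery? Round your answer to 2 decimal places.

S$13.96 per share

Fair futures: F* = S·e^(carry·T), with carry = (r − q) = 0.0124 − 0.0294 = -0.0170
F* = 704.44 · e^(-0.0170 × 1) = 704.44 · e^-0.017000 = 704.44 × 0.983144 = S$692.5660
Market S$706.53 > fair S$692.5660: forward overpriced → cash-and-carry (buy spot, short the forward).
At maturity, profit = |F_mkt − F*| = |706.53 − 692.5660| = S$13.96 per share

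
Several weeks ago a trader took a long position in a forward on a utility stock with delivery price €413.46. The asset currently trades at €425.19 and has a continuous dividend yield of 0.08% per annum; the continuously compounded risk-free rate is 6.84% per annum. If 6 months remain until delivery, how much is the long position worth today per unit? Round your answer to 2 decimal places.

€25.46

Current fair forward for the remaining 6 months: F = S·e^((r − q)·T), (r − q) = 0.0684 − 0.0008 = 0.0676
F = 425.19 · e^(0.0676 × 6/12) = 425.19 × 1.034378 = 439.8072
Value of long forward = (F − K)·e^(−rT) = (439.8072 − 413.46) · e^(−0.0684·6/12)
= 26.3472 × 0.966378 = 25.46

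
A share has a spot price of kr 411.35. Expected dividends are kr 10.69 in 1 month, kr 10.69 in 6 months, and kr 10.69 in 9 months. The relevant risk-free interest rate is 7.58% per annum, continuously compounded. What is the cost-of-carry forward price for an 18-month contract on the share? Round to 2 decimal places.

kr 426.13

PV(dividends) I = 10.69·e^(−0.0758·1/12) + 10.69·e^(−0.0758·6/12) + 10.69·e^(−0.0758·9/12)
I = 10.6227 + 10.2924 + 10.0992 = 31.0143
F = (S − I)·e^(rT) = (411.35 − 31.0143) · e^(0.0758·18/12)
= 380.3357 · e^0.113700 = 380.3357 × 1.120416 = kr 426.13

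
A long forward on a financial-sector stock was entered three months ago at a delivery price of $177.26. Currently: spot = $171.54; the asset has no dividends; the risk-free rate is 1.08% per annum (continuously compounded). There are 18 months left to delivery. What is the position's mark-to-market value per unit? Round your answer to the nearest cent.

Current fair forward for the remaining 18 months: F = S·e^(r·T), r = 0.0108
F = 171.54 · e^(0.0108 × 18/12) = 171.54 × 1.016332 = 174.3416
Value of long forward = (F − K)·e^(−rT) = (174.3416 − 177.26) · e^(−0.0108·18/12)
= -2.9184 × 0.983931 = -2.87

-$2.87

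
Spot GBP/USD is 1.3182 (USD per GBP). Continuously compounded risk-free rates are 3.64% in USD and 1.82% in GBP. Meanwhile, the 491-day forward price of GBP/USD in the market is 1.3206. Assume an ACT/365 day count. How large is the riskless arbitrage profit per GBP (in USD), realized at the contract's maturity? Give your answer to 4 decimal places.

0.0303 per GBP (in USD)

Fair forward: F* = S·e^(carry·T), with carry = (r_USD − r_GBP) = 0.0364 − 0.0182 = 0.0182
F* = 1.3182 · e^(0.0182 × 491/365) = 1.3182 · e^0.024483 = 1.3182 × 1.024785 = 1.3509
Market 1.3206 < fair 1.3509: forward underpriced → reverse cash-and-carry (short spot, go long the forward).
At maturity, profit = |F_mkt − F*| = |1.3206 − 1.3509| = 0.0303 per GBP (in USD)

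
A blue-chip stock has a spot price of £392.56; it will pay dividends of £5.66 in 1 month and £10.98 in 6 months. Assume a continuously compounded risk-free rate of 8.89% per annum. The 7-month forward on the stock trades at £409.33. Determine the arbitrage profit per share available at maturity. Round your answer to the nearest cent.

PV(dividends) I = 5.66·e^(−0.0889·1/12) + 10.98·e^(−0.0889·6/12) = 16.1209
Fair forward F* = (S − I)·e^(rT) = (392.56 − 16.1209)·e^0.051858 = 376.4391 × 1.053226 = 396.4754
Market £409.33 > fair 396.4754: forward overpriced → cash-and-carry (borrow at r, buy the stock and collect the dividends, short the forward).
Profit at T = |F_mkt − F*| = |409.33 − 396.4754| = £12.85 per share

£12.85 per share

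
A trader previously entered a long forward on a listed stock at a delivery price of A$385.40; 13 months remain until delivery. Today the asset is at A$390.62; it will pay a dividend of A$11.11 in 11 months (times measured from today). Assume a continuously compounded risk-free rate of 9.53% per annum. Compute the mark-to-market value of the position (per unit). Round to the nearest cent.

A$32.84

PV(remaining dividends) I = 11.11·e^(−0.0953·11/12) = 10.1806
Current forward F = (S − I)·e^(rT) = (390.62 − 10.1806)·e^(0.0953·13/12) = 380.4394 × 1.108759 = 421.8156
Value (long) = (F − K)·e^(−rT) = (421.8156 − 385.40) × 0.901909 = 32.8436
Value = A$32.84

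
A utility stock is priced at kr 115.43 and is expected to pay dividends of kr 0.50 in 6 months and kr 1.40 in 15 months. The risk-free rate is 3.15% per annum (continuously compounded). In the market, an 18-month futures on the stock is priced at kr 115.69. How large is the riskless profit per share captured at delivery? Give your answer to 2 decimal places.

kr 3.40 per share

PV(dividends) I = 0.50·e^(−0.0315·6/12) + 1.40·e^(−0.0315·15/12) = 1.8381
Fair futures F* = (S − I)·e^(rT) = (115.43 − 1.8381)·e^0.047250 = 113.5919 × 1.048384 = 119.0879
Market kr 115.69 < fair 119.0879: forward underpriced → reverse cash-and-carry (short the stock, invest proceeds at r, pay the dividends, go long the forward).
Profit at T = |F_mkt − F*| = |115.69 − 119.0879| = kr 3.40 per share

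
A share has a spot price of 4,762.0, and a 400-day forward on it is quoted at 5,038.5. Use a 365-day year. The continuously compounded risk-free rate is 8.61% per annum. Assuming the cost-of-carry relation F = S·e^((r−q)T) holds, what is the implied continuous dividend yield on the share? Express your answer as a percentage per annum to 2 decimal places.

3.46%

From F = S·e^((r−q)T): (r − q) = ln(F/S)/T
ln(5038.5/4762.0) = ln(1.058064) = 0.056441
(r − q) = 0.056441 / (400/365) = 0.051502
q = r − ln(F/S)/T = 0.0861 − 0.051502 = 0.034598
q = 3.46%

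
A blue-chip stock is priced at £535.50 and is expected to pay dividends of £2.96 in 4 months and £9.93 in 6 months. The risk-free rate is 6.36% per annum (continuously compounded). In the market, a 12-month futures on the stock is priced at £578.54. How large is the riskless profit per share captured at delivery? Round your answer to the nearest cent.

PV(dividends) I = 2.96·e^(−0.0636·4/12) + 9.93·e^(−0.0636·6/12) = 12.5171
Fair futures F* = (S − I)·e^(rT) = (535.50 − 12.5171)·e^0.063600 = 522.9829 × 1.065666 = 557.3251
Market £578.54 > fair 557.3251: forward overpriced → cash-and-carry (borrow at r, buy the stock and collect the dividends, short the forward).
Profit at T = |F_mkt − F*| = |578.54 − 557.3251| = £21.21 per share

£21.21 per share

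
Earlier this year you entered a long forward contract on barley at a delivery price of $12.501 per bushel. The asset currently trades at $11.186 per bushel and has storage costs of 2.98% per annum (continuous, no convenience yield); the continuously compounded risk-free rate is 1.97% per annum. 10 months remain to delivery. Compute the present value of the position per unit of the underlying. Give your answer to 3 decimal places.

Current fair forward for the remaining 10 months: F = S·e^((r + u)·T), (r + u) = 0.0197 + 0.0298 = 0.0495
F = 11.186 · e^(0.0495 × 10/12) = 11.186 × 1.042113 = 11.6571
Value of long forward = (F − K)·e^(−rT) = (11.6571 − 12.501) · e^(−0.0197·10/12)
= -0.8439 × 0.983717 = -0.830

-$0.830 per bushel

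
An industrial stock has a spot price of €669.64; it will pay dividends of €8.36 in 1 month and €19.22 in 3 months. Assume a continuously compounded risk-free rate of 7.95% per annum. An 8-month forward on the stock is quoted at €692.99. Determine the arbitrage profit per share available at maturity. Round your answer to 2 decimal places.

€15.53 per share

PV(dividends) I = 8.36·e^(−0.0795·1/12) + 19.22·e^(−0.0795·3/12) = 27.1466
Fair forward F* = (S − I)·e^(rT) = (669.64 − 27.1466)·e^0.053000 = 642.4934 × 1.054430 = 677.4643
Market €692.99 > fair 677.4643: forward overpriced → cash-and-carry (borrow at r, buy the stock and collect the dividends, short the forward).
Profit at T = |F_mkt − F*| = |692.99 − 677.4643| = €15.53 per share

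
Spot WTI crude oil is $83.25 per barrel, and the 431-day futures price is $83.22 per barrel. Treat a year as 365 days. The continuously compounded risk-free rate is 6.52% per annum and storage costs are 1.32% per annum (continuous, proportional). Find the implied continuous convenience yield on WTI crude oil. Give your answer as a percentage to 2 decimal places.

7.87%

F = S·e^((r+u−y)T) ⇒ (r+u−y) = ln(F/S)/T
ln(83.22/83.25) = -0.000360; /T ⇒ -0.000305
y = r + u − ln(F/S)/T = 0.0652 + 0.0132 + 0.000305 = 0.078705
y = 7.87%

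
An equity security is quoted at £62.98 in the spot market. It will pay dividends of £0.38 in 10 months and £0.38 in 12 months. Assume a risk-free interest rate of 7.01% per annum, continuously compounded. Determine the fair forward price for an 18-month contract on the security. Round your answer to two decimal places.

PV(dividends) I = 0.38·e^(−0.0701·10/12) + 0.38·e^(−0.0701·12/12)
I = 0.3584 + 0.3543 = 0.7127
F = (S − I)·e^(rT) = (62.98 − 0.7127) · e^(0.0701·18/12)
= 62.2673 · e^0.105150 = 62.2673 × 1.110877 = £69.17

£69.17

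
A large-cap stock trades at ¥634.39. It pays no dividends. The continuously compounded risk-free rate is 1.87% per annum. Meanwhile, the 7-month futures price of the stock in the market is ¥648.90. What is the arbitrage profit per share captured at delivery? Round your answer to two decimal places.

¥7.55 per share

Fair futures: F* = S·e^(carry·T), with carry = r = 0.0187
F* = 634.39 · e^(0.0187 × 7/12) = 634.39 · e^0.010908 = 634.39 × 1.010968 = ¥641.3480
Market ¥648.90 > fair ¥641.3480: forward overpriced → cash-and-carry (buy spot, short the forward).
At maturity, profit = |F_mkt − F*| = |648.90 − 641.3480| = ¥7.55 per share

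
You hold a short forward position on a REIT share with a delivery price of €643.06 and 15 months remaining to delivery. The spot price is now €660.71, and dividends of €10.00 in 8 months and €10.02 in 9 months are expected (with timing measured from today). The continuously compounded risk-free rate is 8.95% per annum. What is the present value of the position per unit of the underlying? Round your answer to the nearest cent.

PV(remaining dividends) I = 10.00·e^(−0.0895·8/12) + 10.02·e^(−0.0895·9/12) = 18.7903
Current forward F = (S − I)·e^(rT) = (660.71 − 18.7903)·e^(0.0895·15/12) = 641.9197 × 1.118373 = 717.9057
Value (long) = (F − K)·e^(−rT) = (717.9057 − 643.06) × 0.894156 = 66.9237
Short position value = −(long value) = -€66.92

-€66.92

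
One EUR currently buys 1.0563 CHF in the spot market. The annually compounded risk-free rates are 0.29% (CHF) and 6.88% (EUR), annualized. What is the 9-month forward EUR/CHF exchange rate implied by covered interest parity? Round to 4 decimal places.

1.0071

By covered interest parity, F = S · (1+r_CHF)^T / (1+r_EUR)^T
= 1.0563 × 1.002174 / 1.051168 = 1.0563 × 0.953391
F = 1.0071 CHF per EUR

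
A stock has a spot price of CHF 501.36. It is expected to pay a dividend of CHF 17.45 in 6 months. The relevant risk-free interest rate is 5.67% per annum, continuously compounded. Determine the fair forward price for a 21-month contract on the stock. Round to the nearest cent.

PV(dividends) I = 17.45·e^(−0.0567·6/12)
I = 16.9622
F = (S − I)·e^(rT) = (501.36 − 16.9622) · e^(0.0567·21/12)
= 484.3978 · e^0.099225 = 484.3978 × 1.104315 = CHF 534.93

CHF 534.93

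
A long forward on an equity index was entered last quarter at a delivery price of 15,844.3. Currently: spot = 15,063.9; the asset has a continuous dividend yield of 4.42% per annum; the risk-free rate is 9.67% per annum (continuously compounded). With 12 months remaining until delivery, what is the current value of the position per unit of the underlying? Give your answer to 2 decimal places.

28.67

Current fair forward for the remaining 12 months: F = S·e^((r − q)·T), (r − q) = 0.0967 − 0.0442 = 0.0525
F = 15063.9 · e^(0.0525 × 12/12) = 15063.9 × 1.05390256 = 15875.8828
Value of long forward = (F − K)·e^(−rT) = (15875.8828 − 15844.3) · e^(−0.0967·12/12)
= 31.5828 × 0.90782831 = 28.67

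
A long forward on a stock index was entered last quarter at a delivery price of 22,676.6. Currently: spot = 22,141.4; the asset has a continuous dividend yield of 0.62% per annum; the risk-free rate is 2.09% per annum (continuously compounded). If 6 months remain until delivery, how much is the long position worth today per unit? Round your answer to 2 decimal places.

Current fair forward for the remaining 6 months: F = S·e^((r − q)·T), (r − q) = 0.0209 − 0.0062 = 0.0147
F = 22141.4 · e^(0.0147 × 6/12) = 22141.4 × 1.00737708 = 22304.7389
Value of long forward = (F − K)·e^(−rT) = (22304.7389 − 22676.6) · e^(−0.0209·6/12)
= -371.8611 × 0.98960441 = -368.00

-368.00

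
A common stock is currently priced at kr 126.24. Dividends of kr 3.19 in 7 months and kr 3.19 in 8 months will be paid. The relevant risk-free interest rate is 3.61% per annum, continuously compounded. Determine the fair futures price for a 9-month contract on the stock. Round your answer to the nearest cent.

PV(dividends) I = 3.19·e^(−0.0361·7/12) + 3.19·e^(−0.0361·8/12)
I = 3.1235 + 3.1141 = 6.2376
F = (S − I)·e^(rT) = (126.24 − 6.2376) · e^(0.0361·9/12)
= 120.0024 · e^0.027075 = 120.0024 × 1.027445 = kr 123.30

kr 123.30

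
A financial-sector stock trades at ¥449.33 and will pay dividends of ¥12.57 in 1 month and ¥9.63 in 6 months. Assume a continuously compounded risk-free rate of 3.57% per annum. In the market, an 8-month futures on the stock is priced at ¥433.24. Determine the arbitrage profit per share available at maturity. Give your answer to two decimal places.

¥4.39 per share

PV(dividends) I = 12.57·e^(−0.0357·1/12) + 9.63·e^(−0.0357·6/12) = 21.9923
Fair futures F* = (S − I)·e^(rT) = (449.33 − 21.9923)·e^0.023800 = 427.3377 × 1.024085 = 437.6301
Market ¥433.24 < fair 437.6301: forward underpriced → reverse cash-and-carry (short the stock, invest proceeds at r, pay the dividends, go long the forward).
Profit at T = |F_mkt − F*| = |433.24 − 437.6301| = ¥4.39 per share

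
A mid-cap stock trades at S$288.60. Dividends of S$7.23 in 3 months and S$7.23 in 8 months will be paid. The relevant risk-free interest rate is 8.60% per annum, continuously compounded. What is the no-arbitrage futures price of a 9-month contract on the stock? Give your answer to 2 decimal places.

PV(dividends) I = 7.23·e^(−0.0860·3/12) + 7.23·e^(−0.0860·8/12)
I = 7.0762 + 6.8271 = 13.9033
F = (S − I)·e^(rT) = (288.60 − 13.9033) · e^(0.0860·9/12)
= 274.6967 · e^0.064500 = 274.6967 × 1.066626 = S$293.00

S$293.00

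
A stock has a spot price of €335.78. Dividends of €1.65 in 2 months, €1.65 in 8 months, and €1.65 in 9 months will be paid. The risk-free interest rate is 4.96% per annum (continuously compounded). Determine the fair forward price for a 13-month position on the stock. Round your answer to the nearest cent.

PV(dividends) I = 1.65·e^(−0.0496·2/12) + 1.65·e^(−0.0496·8/12) + 1.65·e^(−0.0496·9/12)
I = 1.6364 + 1.5963 + 1.5897 = 4.8224
F = (S − I)·e^(rT) = (335.78 − 4.8224) · e^(0.0496·13/12)
= 330.9576 · e^0.053733 = 330.9576 × 1.055203 = €349.23

€349.23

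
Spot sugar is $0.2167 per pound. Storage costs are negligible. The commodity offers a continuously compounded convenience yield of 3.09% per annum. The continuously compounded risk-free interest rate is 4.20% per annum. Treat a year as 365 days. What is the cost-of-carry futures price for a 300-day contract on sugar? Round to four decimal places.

$0.2187 per pound

Net carry = r + u − y = 0.0420 + 0.0000 − 0.0309 = 0.0111
F = S·e^((r+u−y)T) = 0.2167 · e^(0.0111 × 300/365) = 0.2167 · e^0.009123
= 0.2167 × 1.009165 = $0.2187 per pound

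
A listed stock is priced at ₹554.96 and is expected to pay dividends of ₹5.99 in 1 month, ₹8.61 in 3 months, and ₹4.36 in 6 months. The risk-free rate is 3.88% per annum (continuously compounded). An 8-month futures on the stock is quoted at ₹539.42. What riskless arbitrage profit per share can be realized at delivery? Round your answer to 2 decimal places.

PV(dividends) I = 5.99·e^(−0.0388·1/12) + 8.61·e^(−0.0388·3/12) + 4.36·e^(−0.0388·6/12) = 18.7738
Fair futures F* = (S − I)·e^(rT) = (554.96 − 18.7738)·e^0.025867 = 536.1862 × 1.026204 = 550.2364
Market ₹539.42 < fair 550.2364: forward underpriced → reverse cash-and-carry (short the stock, invest proceeds at r, pay the dividends, go long the forward).
Profit at T = |F_mkt − F*| = |539.42 − 550.2364| = ₹10.82 per share

₹10.82 per share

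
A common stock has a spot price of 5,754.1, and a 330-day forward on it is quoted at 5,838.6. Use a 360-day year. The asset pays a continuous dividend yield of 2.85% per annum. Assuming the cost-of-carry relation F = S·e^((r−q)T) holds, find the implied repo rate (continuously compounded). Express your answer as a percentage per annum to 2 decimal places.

4.44%

From F = S·e^((r−q)T): (r − q) = ln(F/S)/T
ln(5838.6/5754.1) = ln(1.014685) = 0.014578
(r − q) = 0.014578 / (330/360) = 0.015903
r = ln(F/S)/T + q = 0.015903 + 0.0285 = 0.044403
r = 4.44%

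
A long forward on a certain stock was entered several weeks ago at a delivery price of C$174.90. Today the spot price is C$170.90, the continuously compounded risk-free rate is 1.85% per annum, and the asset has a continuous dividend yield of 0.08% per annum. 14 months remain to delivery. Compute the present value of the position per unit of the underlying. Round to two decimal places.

-C$0.42

Current fair forward for the remaining 14 months: F = S·e^((r − q)·T), (r − q) = 0.0185 − 0.0008 = 0.0177
F = 170.90 · e^(0.0177 × 14/12) = 170.90 × 1.020865 = 174.4658
Value of long forward = (F − K)·e^(−rT) = (174.4658 − 174.90) · e^(−0.0185·14/12)
= -0.4342 × 0.978648 = -0.42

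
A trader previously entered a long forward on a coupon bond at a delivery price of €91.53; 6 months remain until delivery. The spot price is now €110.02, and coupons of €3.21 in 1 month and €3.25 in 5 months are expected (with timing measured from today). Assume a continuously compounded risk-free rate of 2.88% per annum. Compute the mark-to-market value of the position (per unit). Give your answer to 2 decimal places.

PV(remaining coupons) I = 3.21·e^(−0.0288·1/12) + 3.25·e^(−0.0288·5/12) = 6.4135
Current forward F = (S − I)·e^(rT) = (110.02 − 6.4135)·e^(0.0288·6/12) = 103.6065 × 1.014504 = 105.1092
Value (long) = (F − K)·e^(−rT) = (105.1092 − 91.53) × 0.985703 = 13.3851
Value = €13.39

€13.39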